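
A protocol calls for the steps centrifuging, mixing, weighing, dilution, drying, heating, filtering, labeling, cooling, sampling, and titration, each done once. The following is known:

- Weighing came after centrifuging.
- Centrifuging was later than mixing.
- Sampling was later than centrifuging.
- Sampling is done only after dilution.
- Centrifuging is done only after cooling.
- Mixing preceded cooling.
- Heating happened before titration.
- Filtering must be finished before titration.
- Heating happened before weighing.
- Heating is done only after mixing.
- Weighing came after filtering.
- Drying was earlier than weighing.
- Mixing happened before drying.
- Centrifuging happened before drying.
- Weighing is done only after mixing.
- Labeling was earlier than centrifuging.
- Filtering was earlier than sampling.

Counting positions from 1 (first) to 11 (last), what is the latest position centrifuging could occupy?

Centrifuging must come before drying, sampling, and weighing — 3 steps forced after it.
Everything else can be placed before centrifuging in some valid order, so centrifuging can sit as late as position 11 − 3 = 8.

8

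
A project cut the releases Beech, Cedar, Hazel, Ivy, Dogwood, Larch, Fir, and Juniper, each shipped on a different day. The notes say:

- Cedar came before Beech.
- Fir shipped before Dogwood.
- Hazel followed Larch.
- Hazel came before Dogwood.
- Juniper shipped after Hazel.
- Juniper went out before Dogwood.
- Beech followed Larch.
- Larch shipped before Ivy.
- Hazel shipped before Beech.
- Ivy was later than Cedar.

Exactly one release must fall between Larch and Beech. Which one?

Tracing the constraints gives Larch → Hazel → Beech, so Hazel sits after Larch and before Beech.
No other release is forced both after Larch and before Beech.

Hazel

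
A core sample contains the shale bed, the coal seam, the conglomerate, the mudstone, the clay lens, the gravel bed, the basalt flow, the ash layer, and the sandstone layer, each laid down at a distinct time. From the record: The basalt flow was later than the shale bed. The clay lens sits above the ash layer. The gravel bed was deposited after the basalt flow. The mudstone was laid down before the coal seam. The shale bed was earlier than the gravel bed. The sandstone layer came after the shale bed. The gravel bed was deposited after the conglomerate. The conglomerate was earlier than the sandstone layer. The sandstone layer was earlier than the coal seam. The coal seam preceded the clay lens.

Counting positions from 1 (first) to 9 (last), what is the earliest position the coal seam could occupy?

The conglomerate, the mudstone, the sandstone layer, and the shale bed must all come before the coal seam — 4 forced predecessors.
Nothing else is forced ahead of the coal seam, so its earliest slot is position 4 + 1 = 5.

5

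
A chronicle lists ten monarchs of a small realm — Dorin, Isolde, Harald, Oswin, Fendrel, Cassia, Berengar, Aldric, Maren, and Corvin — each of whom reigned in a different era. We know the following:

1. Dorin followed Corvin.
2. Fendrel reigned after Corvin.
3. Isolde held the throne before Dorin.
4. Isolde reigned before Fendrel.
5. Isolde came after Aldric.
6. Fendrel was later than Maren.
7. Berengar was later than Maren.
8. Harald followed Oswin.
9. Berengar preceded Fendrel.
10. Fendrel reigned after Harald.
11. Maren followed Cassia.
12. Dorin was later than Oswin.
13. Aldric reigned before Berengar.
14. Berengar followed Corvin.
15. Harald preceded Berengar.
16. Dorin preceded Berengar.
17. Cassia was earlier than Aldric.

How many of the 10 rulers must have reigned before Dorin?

Directly stated before Dorin: Corvin, Isolde, and Oswin.
Aldric reaches Dorin via Aldric → Isolde → Dorin.
Cassia reaches Dorin via Cassia → Aldric → Isolde → Dorin.
No chain forces Fendrel (or any of the others) ahead of Dorin.
That's Aldric, Cassia, Corvin, Isolde, and Oswin — 5 in all.

5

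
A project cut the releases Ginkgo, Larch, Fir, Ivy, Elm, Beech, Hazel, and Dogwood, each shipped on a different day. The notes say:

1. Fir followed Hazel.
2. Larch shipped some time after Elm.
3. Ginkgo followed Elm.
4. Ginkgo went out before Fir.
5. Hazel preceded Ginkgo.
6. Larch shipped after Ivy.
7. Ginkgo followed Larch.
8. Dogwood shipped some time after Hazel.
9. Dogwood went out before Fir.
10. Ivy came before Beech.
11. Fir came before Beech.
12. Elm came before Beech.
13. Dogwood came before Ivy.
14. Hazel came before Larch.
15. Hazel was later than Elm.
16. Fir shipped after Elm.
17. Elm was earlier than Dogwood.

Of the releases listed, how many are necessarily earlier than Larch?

Directly stated before Larch: Elm, Hazel, and Ivy.
Dogwood reaches Larch via Dogwood → Ivy → Larch.
No chain forces Fir (or any of the others) ahead of Larch.
That's Dogwood, Elm, Hazel, and Ivy — 4 in all.

4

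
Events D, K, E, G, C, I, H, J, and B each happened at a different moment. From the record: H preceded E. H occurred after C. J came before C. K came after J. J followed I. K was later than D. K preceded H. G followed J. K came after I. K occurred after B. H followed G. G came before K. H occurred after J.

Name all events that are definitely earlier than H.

Directly stated before H: C, G, J, and K.
B reaches H via B → K → H.
D reaches H via D → K → H.
I reaches H via I → K → H.
No chain forces E ahead of H.

B, C, D, G, I, J, K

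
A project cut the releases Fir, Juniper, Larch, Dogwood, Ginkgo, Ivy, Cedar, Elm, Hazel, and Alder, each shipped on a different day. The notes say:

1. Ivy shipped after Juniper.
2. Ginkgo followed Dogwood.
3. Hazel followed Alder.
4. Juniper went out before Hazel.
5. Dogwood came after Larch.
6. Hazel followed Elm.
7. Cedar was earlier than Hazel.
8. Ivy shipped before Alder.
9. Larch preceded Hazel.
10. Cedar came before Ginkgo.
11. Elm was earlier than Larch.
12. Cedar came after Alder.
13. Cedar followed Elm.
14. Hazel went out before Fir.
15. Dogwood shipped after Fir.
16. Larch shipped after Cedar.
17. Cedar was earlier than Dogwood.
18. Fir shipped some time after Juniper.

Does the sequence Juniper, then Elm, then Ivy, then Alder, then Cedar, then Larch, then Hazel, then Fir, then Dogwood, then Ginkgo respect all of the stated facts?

yes

Check each stated constraint against the proposed order — e.g. Juniper is ahead of Hazel; Juniper is ahead of Fir. Every pair is in the required order; nothing is violated.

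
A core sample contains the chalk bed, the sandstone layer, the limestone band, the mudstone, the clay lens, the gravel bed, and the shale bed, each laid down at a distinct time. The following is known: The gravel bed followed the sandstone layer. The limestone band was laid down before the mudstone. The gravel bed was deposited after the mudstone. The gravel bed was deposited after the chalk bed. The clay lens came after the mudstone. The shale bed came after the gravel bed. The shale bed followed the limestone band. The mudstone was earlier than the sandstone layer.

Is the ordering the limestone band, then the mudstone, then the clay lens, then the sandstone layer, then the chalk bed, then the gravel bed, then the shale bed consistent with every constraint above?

Check each stated constraint against the proposed order — e.g. the mudstone is ahead of the gravel bed; the limestone band is ahead of the shale bed. Every pair is in the required order; nothing is violated.

yes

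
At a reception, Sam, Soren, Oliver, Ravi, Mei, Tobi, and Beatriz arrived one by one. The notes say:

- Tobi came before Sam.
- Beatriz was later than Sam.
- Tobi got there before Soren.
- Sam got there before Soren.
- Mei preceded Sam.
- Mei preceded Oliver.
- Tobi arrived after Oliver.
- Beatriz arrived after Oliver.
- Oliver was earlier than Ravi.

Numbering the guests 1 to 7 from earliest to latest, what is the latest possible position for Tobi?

Tobi must come before Beatriz, Sam, and Soren — 3 guests forced after them.
Everything else can be placed before Tobi in some valid order, so Tobi can sit as late as position 7 − 3 = 4.

4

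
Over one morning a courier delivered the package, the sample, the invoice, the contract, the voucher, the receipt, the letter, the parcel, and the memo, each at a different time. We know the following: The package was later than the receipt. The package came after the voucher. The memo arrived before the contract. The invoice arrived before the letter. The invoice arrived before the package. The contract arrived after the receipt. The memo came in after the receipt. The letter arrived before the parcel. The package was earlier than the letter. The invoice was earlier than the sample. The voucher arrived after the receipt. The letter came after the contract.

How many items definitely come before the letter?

Directly stated before the letter: the contract, the invoice, and the package.
The memo reaches the letter via the memo → the contract → the letter.
The receipt reaches the letter via the receipt → the contract → the letter.
The voucher reaches the letter via the voucher → the package → the letter.
That's the contract, the invoice, the memo, the package, the receipt, and the voucher — 6 in all.

6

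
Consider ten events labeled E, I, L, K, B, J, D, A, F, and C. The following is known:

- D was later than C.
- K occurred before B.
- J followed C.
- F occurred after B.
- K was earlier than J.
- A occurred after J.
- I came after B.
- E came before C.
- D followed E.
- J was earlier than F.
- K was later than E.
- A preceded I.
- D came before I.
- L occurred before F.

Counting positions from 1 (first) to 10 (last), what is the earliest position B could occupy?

3

E and K must both come before B — 2 forced predecessors.
Nothing else is forced ahead of B, so its earliest slot is position 2 + 1 = 3.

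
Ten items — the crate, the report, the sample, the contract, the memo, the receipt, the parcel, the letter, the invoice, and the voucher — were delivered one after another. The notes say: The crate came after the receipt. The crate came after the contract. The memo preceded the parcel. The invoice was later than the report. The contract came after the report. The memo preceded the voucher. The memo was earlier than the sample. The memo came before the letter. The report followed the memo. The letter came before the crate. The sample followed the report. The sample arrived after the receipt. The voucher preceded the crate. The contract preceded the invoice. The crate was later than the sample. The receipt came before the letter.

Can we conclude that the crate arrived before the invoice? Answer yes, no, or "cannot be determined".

No chain of stated constraints runs from the crate to the invoice, and none runs from the invoice to the crate either.
So the relative order of the crate and the invoice is not fixed by the given facts.

cannot be determined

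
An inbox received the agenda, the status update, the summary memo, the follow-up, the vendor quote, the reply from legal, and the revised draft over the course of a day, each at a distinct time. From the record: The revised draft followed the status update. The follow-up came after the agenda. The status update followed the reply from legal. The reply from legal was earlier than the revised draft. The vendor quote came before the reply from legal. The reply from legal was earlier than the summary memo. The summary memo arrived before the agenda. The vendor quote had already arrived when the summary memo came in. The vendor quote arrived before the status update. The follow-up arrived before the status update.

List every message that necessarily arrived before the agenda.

Directly stated before the agenda: the summary memo.
The reply from legal reaches the agenda via the reply from legal → the summary memo → the agenda.
The vendor quote reaches the agenda via the vendor quote → the summary memo → the agenda.

the reply from legal, the summary memo, the vendor quote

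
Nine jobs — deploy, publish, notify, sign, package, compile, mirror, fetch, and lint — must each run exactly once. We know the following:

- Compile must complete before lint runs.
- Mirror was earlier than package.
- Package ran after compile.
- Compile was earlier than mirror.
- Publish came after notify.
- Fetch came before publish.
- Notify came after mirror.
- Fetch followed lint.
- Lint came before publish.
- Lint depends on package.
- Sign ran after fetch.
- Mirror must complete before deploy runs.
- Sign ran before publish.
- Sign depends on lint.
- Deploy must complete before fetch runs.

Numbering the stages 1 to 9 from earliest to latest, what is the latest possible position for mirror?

Mirror must come before deploy, fetch, lint, notify, package, publish, and sign — 7 stages forced after it.
Everything else can be placed before mirror in some valid order, so mirror can sit as late as position 9 − 7 = 2.

2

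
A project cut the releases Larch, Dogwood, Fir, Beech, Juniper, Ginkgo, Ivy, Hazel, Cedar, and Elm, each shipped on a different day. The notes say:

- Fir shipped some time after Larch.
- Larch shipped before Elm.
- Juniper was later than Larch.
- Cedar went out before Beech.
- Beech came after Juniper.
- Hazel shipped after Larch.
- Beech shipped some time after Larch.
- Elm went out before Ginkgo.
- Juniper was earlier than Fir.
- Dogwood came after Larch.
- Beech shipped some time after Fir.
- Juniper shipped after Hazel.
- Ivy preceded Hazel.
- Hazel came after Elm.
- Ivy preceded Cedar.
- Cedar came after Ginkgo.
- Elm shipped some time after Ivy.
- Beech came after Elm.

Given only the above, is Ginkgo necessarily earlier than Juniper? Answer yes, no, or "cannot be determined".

cannot be determined

No chain of stated constraints runs from Ginkgo to Juniper, and none runs from Juniper to Ginkgo either.
So the relative order of Ginkgo and Juniper is not fixed by the given facts.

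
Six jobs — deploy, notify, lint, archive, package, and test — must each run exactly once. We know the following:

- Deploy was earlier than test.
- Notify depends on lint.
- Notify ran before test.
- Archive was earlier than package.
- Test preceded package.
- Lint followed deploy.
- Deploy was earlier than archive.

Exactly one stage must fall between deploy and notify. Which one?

lint

Tracing the constraints gives deploy → lint → notify, so lint sits after deploy and before notify.
No other stage is forced both after deploy and before notify.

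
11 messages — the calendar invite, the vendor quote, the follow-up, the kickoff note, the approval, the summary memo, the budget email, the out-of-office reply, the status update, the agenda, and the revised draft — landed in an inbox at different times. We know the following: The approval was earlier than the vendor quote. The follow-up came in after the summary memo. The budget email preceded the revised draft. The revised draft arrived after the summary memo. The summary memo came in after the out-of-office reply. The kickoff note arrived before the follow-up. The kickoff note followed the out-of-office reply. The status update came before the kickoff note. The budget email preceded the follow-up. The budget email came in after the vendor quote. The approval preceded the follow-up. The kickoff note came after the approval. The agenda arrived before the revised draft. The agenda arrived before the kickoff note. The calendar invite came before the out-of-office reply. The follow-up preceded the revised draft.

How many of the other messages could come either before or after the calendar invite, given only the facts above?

5

Forced after the calendar invite: the follow-up, the kickoff note, the out-of-office reply, the revised draft, and the summary memo.
That leaves the agenda, the approval, the budget email, the status update, and the vendor quote with no forced order relative to the calendar invite — 5.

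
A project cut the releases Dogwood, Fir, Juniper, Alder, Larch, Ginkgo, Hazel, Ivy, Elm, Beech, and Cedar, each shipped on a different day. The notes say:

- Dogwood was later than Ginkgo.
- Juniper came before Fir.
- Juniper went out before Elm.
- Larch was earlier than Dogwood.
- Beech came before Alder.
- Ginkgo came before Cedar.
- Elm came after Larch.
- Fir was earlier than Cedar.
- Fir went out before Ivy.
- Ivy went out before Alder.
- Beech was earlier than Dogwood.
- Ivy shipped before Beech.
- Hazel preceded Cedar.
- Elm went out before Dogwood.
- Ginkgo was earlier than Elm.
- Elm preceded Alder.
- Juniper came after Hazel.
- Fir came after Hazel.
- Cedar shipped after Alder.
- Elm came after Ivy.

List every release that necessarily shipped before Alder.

Directly stated before Alder: Beech, Elm, and Ivy.
Fir reaches Alder via Fir → Ivy → Alder.
Ginkgo reaches Alder via Ginkgo → Elm → Alder.
Hazel reaches Alder via Hazel → Fir → Ivy → Alder.
Likewise Juniper and Larch each reach Alder by chaining the stated constraints.
No chain forces Dogwood (or any of the others) ahead of Alder.

Beech, Elm, Fir, Ginkgo, Hazel, Ivy, Juniper, Larch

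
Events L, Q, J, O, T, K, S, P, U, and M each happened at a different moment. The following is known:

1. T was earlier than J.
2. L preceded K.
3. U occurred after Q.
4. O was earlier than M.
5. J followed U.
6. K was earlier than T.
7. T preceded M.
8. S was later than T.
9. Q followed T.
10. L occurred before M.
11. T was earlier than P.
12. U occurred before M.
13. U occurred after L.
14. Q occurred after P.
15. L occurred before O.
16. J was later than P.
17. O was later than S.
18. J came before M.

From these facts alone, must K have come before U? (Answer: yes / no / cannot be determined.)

yes

Chain the constraints: K → T → Q → U. Each link is directly stated, so K comes before U.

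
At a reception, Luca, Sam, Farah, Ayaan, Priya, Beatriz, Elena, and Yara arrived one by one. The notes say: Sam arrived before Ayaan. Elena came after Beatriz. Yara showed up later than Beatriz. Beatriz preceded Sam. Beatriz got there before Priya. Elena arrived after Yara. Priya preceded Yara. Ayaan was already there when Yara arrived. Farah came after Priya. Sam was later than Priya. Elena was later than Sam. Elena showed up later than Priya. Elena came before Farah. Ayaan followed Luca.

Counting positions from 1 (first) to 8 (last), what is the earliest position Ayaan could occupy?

5

Beatriz, Luca, Priya, and Sam must all come before Ayaan — 4 forced predecessors.
Nothing else is forced ahead of Ayaan, so their earliest slot is position 4 + 1 = 5.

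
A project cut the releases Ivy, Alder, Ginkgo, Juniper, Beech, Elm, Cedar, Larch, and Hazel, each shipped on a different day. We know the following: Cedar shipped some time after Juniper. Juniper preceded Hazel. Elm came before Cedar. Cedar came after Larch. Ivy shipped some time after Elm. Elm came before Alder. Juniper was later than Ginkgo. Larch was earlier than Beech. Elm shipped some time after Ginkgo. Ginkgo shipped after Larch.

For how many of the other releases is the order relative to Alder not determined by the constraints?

5

Forced before Alder: Elm, Ginkgo, and Larch.
That leaves Beech, Cedar, Hazel, Ivy, and Juniper with no forced order relative to Alder — 5.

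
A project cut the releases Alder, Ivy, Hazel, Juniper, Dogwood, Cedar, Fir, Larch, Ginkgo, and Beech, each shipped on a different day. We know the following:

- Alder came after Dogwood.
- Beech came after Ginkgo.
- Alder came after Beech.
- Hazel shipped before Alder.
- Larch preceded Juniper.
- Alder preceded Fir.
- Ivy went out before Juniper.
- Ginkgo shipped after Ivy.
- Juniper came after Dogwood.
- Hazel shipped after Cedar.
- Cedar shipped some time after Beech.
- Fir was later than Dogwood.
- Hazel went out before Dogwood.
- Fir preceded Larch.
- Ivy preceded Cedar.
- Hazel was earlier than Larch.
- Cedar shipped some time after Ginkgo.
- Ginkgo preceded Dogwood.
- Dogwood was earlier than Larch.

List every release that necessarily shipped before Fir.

Alder, Beech, Cedar, Dogwood, Ginkgo, Hazel, Ivy

Directly stated before Fir: Alder and Dogwood.
Beech reaches Fir via Beech → Alder → Fir.
Cedar reaches Fir via Cedar → Hazel → Alder → Fir.
Ginkgo reaches Fir via Ginkgo → Dogwood → Fir.
Likewise Hazel and Ivy each reach Fir by chaining the stated constraints.
No chain forces Juniper (or any of the others) ahead of Fir.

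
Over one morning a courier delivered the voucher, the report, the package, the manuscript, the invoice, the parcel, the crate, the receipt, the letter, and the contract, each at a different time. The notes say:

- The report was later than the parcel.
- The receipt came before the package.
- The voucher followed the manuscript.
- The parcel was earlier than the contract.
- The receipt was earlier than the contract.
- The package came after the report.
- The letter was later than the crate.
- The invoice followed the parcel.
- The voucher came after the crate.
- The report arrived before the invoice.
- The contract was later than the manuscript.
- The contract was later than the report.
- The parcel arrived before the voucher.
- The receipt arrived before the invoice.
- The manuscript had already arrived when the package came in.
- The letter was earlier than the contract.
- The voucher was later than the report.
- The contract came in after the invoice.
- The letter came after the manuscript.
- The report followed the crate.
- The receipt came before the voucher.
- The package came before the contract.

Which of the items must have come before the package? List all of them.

the crate, the manuscript, the parcel, the receipt, the report

Directly stated before the package: the manuscript, the receipt, and the report.
The crate reaches the package via the crate → the report → the package.
The parcel reaches the package via the parcel → the report → the package.
No chain forces the letter (or any of the others) ahead of the package.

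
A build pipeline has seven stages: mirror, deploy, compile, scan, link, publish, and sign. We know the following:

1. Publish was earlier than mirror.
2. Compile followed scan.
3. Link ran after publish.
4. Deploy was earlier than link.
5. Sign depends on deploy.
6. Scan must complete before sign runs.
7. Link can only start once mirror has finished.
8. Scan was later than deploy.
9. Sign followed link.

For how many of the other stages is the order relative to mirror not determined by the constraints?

3

Forced before mirror: publish; forced after mirror: link and sign.
That leaves compile, deploy, and scan with no forced order relative to mirror — 3.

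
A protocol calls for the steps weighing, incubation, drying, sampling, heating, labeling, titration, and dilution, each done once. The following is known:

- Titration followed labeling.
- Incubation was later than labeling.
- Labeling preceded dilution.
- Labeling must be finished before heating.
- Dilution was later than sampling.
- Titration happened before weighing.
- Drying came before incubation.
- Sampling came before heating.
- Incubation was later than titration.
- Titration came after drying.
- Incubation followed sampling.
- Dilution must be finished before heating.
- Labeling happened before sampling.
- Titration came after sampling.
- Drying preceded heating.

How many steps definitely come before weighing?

4

Directly stated before weighing: titration.
Drying reaches weighing via drying → titration → weighing.
Labeling reaches weighing via labeling → titration → weighing.
Sampling reaches weighing via sampling → titration → weighing.
That's drying, labeling, sampling, and titration — 4 in all.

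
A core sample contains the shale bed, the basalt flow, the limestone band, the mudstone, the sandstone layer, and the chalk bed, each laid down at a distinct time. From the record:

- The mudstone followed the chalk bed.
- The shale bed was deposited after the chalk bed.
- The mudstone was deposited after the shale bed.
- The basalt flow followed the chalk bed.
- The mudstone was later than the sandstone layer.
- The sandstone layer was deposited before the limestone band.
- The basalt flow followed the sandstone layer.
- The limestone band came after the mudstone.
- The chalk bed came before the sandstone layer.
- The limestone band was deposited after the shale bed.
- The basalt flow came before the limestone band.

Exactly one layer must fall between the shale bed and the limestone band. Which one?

Tracing the constraints gives the shale bed → the mudstone → the limestone band, so the mudstone sits after the shale bed and before the limestone band.
No other layer is forced both after the shale bed and before the limestone band.

the mudstone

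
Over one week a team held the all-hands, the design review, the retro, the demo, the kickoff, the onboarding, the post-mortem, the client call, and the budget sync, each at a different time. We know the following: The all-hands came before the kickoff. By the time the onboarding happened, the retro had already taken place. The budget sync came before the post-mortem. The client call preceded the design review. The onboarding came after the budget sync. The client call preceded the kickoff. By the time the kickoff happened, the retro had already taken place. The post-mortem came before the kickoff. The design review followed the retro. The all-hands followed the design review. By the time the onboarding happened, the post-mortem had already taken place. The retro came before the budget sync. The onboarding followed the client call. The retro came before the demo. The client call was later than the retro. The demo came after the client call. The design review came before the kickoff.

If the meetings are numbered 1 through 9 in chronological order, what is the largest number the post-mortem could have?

7

The post-mortem must come before the kickoff and the onboarding — 2 meetings forced after it.
Everything else can be placed before the post-mortem in some valid order, so the post-mortem can sit as late as position 9 − 2 = 7.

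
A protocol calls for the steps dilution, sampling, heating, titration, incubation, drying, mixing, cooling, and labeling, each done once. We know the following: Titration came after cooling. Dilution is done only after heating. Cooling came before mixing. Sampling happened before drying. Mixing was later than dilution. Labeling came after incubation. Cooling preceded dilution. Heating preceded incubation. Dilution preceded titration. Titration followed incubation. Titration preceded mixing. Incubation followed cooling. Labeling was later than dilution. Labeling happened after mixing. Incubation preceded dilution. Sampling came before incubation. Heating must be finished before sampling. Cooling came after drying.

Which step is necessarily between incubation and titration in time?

Tracing the constraints gives incubation → dilution → titration, so dilution sits after incubation and before titration.
No other step is forced both after incubation and before titration.

dilution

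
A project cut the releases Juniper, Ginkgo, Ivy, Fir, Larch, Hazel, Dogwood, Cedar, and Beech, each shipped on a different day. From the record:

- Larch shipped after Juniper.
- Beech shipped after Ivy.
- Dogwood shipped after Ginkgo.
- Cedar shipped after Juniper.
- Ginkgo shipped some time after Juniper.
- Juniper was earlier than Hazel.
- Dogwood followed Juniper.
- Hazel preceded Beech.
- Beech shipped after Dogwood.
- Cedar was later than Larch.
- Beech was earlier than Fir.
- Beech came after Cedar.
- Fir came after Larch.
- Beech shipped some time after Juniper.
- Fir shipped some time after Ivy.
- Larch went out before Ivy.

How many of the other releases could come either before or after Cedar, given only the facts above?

Forced before Cedar: Juniper and Larch; forced after Cedar: Beech and Fir.
That leaves Dogwood, Ginkgo, Hazel, and Ivy with no forced order relative to Cedar — 4.

4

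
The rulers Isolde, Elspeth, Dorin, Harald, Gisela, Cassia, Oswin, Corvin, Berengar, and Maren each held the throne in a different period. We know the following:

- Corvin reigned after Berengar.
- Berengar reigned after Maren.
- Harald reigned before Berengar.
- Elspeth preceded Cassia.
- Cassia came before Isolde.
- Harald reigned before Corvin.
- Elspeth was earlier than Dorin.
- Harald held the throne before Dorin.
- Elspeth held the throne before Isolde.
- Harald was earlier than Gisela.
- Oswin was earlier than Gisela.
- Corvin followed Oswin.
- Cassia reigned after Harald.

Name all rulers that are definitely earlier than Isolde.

Cassia, Elspeth, Harald

Directly stated before Isolde: Cassia and Elspeth.
Harald reaches Isolde via Harald → Cassia → Isolde.
No chain forces Dorin (or any of the others) ahead of Isolde.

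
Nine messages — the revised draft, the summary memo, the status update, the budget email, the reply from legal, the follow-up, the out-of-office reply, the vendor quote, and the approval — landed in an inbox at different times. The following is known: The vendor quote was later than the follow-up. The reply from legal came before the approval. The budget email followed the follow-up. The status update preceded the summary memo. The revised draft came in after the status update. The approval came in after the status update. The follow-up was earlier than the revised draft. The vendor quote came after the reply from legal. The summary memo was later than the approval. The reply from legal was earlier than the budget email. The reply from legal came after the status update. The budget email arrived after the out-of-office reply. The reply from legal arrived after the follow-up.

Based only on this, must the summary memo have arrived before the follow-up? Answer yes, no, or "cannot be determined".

no

Tracing the constraints gives the follow-up → the reply from legal → the approval → the summary memo, so the follow-up must come before the summary memo.
That means the summary memo cannot be before the follow-up.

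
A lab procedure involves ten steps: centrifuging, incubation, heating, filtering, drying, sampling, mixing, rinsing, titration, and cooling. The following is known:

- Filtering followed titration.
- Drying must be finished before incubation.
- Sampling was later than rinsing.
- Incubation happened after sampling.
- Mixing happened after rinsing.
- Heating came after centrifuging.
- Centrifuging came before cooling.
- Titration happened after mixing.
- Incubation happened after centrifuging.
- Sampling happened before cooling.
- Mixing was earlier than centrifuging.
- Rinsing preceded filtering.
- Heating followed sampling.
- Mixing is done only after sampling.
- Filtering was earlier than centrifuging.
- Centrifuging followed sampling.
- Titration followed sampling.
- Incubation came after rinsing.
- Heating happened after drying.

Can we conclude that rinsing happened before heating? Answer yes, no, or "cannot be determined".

yes

Chain the constraints: rinsing → sampling → heating. Each link is directly stated, so rinsing comes before heating.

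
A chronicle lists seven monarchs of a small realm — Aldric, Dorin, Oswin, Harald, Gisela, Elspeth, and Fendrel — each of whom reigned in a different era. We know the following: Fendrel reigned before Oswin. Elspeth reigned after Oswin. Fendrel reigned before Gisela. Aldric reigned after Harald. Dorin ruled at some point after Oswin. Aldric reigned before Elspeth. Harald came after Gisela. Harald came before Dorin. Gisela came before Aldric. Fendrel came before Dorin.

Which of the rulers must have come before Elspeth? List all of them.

Aldric, Fendrel, Gisela, Harald, Oswin

Directly stated before Elspeth: Aldric and Oswin.
Fendrel reaches Elspeth via Fendrel → Oswin → Elspeth.
Gisela reaches Elspeth via Gisela → Aldric → Elspeth.
Harald reaches Elspeth via Harald → Aldric → Elspeth.
No chain forces Dorin ahead of Elspeth.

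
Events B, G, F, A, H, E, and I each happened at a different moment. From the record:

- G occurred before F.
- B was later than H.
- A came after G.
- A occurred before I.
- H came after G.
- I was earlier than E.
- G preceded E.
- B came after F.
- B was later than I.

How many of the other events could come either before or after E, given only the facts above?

3

Forced before E: A, G, and I.
That leaves B, F, and H with no forced order relative to E — 3.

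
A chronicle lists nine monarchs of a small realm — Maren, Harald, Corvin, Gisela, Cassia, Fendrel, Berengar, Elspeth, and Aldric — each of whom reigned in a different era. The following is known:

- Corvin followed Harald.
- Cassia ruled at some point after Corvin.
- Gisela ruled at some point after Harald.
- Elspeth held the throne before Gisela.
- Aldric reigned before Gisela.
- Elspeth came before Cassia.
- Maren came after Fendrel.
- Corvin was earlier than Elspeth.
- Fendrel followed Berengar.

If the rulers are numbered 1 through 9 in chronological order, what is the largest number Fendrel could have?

Fendrel must come before Maren — 1 ruler forced after them.
Everything else can be placed before Fendrel in some valid order, so Fendrel can sit as late as position 9 − 1 = 8.

8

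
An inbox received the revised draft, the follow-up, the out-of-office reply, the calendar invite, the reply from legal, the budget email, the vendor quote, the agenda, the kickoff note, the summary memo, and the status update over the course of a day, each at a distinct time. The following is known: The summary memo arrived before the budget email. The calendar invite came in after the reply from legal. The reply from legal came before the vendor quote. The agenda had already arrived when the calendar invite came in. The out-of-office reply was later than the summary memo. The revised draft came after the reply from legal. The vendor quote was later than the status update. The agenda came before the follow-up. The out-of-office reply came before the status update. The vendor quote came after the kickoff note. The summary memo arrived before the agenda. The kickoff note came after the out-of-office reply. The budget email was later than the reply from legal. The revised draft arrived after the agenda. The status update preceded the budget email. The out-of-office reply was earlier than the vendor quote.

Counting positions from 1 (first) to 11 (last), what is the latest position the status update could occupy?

The status update must come before the budget email and the vendor quote — 2 messages forced after it.
Everything else can be placed before the status update in some valid order, so the status update can sit as late as position 11 − 2 = 9.

9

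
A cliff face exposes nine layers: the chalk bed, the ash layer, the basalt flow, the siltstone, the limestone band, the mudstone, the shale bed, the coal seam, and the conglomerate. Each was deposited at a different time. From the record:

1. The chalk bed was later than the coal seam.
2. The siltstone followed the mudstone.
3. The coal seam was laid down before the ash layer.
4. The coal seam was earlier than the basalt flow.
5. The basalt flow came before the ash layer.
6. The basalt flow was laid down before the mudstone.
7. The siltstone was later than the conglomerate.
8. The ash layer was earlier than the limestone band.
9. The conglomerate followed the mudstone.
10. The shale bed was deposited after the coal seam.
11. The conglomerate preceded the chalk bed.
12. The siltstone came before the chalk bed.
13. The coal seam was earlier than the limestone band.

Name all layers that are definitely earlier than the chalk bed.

the basalt flow, the coal seam, the conglomerate, the mudstone, the siltstone

Directly stated before the chalk bed: the coal seam, the conglomerate, and the siltstone.
The basalt flow reaches the chalk bed via the basalt flow → the mudstone → the siltstone → the chalk bed.
The mudstone reaches the chalk bed via the mudstone → the siltstone → the chalk bed.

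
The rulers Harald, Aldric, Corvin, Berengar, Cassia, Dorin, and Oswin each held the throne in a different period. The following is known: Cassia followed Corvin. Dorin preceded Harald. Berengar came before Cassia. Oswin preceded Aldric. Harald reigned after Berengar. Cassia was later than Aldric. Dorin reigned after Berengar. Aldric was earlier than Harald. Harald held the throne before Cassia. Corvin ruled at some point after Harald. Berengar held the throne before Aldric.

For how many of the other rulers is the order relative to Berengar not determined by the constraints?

1

Forced after Berengar: Aldric, Cassia, Corvin, Dorin, and Harald.
That leaves Oswin with no forced order relative to Berengar — 1.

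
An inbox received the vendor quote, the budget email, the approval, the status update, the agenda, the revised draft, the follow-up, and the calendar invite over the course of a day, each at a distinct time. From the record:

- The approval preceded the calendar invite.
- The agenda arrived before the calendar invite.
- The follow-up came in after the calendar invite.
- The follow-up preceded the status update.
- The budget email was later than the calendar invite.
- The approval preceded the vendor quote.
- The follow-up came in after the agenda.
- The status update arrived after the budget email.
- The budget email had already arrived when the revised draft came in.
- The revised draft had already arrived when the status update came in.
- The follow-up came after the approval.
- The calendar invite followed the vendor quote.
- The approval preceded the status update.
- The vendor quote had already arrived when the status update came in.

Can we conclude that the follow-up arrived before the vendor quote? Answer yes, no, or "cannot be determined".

no

Tracing the constraints gives the vendor quote → the calendar invite → the follow-up, so the vendor quote must come before the follow-up.
That means the follow-up cannot be before the vendor quote.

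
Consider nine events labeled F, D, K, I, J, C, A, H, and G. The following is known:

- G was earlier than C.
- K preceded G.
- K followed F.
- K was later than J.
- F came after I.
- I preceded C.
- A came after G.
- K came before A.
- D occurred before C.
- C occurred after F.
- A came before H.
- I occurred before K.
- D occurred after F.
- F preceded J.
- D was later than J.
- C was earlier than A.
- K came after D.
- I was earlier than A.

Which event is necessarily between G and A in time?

Tracing the constraints gives G → C → A, so C sits after G and before A.
No other event is forced both after G and before A.

C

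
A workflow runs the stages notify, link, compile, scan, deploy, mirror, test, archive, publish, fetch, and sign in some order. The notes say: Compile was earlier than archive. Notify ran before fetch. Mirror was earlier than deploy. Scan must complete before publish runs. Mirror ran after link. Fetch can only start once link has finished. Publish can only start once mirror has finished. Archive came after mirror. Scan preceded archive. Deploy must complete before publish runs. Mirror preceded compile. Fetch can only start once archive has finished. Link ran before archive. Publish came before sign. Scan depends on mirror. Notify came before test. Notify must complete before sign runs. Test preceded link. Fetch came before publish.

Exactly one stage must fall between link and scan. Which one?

mirror

Tracing the constraints gives link → mirror → scan, so mirror sits after link and before scan.
No other stage is forced both after link and before scan.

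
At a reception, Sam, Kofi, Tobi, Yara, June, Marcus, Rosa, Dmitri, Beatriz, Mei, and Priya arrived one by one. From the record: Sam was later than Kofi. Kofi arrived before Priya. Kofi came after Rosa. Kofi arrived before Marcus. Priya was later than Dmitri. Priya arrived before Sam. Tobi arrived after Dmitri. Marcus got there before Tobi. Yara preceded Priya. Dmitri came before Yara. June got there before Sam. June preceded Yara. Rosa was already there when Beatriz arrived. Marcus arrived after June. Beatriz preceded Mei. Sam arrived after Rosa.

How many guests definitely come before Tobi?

5

Directly stated before Tobi: Dmitri and Marcus.
June reaches Tobi via June → Marcus → Tobi.
Kofi reaches Tobi via Kofi → Marcus → Tobi.
Rosa reaches Tobi via Rosa → Kofi → Marcus → Tobi.
No chain forces Yara (or any of the others) ahead of Tobi.
That's Dmitri, June, Kofi, Marcus, and Rosa — 5 in all.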